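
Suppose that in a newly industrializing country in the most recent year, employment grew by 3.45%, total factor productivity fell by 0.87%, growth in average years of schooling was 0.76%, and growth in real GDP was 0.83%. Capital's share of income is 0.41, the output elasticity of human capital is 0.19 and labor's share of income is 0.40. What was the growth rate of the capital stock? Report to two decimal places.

The capital stock growth was 0.43%.

Labor's share = 1 − 0.41 − 0.19 = 0.4.
gY = gA + 0.19×0.76 + 0.4×3.45 + 0.41×g.
0.41×g = 0.83 + 0.87 − 1.5244 = 0.1756.
g = 0.1756 / 0.41 = 0.4283%.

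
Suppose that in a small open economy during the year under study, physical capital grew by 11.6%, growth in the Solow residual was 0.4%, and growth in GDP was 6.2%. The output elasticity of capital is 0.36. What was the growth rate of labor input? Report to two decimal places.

Labor input growth was 2.54%.

Labor's share = 1 − 0.36 = 0.64.
gY = gA + 0.36×11.6 + 0.64×g.
0.64×g = 6.2 − 0.4 − 4.176 = 1.624.
g = 1.624 / 0.64 = 2.5375%.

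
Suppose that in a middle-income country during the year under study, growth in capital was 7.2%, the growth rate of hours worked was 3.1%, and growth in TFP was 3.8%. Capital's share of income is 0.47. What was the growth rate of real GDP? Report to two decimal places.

Labor's share = 1 − 0.47 = 0.53.
Capital: 0.47 × 7.2 = 3.384 pp.
Hours worked: 0.53 × 3.1 = 1.643 pp.
Output growth = 3.8 + 5.027 = 8.827%.

Real GDP growth was 8.83%.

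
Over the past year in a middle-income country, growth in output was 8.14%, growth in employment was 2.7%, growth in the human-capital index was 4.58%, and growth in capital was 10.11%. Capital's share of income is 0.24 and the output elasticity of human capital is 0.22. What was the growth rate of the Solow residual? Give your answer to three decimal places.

The Solow residual grew 3.248%.

Labor's share = 1 − 0.24 − 0.22 = 0.54.
Capital: 0.24 × 10.11 = 2.4264 pp.
The human-capital index: 0.22 × 4.58 = 1.0076 pp.
Employment: 0.54 × 2.7 = 1.458 pp.
TFP growth = 8.14 − 4.892 = 3.248%.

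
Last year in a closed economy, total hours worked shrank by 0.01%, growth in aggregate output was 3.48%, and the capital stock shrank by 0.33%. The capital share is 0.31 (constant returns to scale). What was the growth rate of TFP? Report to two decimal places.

Labor's share = 1 − 0.31 = 0.69.
The capital stock: 0.31 × (-0.33) = -0.1023 pp.
Total hours worked: 0.69 × (-0.01) = -0.0069 pp.
TFP growth = 3.48 + 0.1092 = 3.5892%.

TFP grew 3.59%.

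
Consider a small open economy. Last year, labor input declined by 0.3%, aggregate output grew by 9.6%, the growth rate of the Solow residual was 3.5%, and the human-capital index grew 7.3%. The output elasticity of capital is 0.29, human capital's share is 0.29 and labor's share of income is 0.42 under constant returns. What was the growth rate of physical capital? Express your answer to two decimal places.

Labor's share = 1 − 0.29 − 0.29 = 0.42.
gY = gA + 0.29×7.3 + 0.42×(-0.3) + 0.29×g.
0.29×g = 9.6 − 3.5 − 1.991 = 4.109.
g = 4.109 / 0.29 = 14.169%.

Physical capital growth was 14.17%.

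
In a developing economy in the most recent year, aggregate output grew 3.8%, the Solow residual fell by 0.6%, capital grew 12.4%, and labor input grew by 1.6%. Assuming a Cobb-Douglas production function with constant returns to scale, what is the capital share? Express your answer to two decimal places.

0.26

gY = gA + α·gK + (1−α)·gL, so gY − gA − gL = α(gK − gL).
3.8 + 0.6 − 1.6 = α × (12.4 − 1.6).
2.8 = 10.8 α, so α = 0.2593.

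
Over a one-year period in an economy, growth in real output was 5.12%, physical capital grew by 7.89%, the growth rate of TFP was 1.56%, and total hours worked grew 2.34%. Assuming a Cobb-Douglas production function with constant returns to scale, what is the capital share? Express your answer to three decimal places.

α = 0.220

gY = gA + α·gK + (1−α)·gL, so gY − gA − gL = α(gK − gL).
5.12 − 1.56 − 2.34 = α × (7.89 − 2.34).
1.22 = 5.55 α, so α = 0.21982.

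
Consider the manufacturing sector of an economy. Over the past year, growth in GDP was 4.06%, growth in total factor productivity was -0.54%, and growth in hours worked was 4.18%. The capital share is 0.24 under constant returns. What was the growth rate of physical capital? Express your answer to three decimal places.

Physical capital grew 5.930%.

Labor's share = 1 − 0.24 = 0.76.
gY = gA + 0.76×4.18 + 0.24×g.
0.24×g = 4.06 + 0.54 − 3.1768 = 1.4232.
g = 1.4232 / 0.24 = 5.93%.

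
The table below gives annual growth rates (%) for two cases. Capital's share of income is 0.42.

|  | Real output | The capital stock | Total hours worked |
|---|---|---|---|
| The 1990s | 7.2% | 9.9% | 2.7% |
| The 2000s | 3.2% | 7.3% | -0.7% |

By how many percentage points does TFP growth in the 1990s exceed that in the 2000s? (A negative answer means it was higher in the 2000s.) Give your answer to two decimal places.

0.94 percentage points

Labor's share = 1 − 0.42 = 0.58.
The 1990s: TFP = 7.2 − 4.158 − 1.566 = 1.476%.
The 2000s: TFP = 3.2 − 3.066 + 0.406 = 0.54%.
Difference = 1.476 − (0.54) = 0.936 pp.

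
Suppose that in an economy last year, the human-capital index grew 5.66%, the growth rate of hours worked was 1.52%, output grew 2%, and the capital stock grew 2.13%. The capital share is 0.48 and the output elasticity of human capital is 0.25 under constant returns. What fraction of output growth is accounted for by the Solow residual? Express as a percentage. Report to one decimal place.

Labor's share = 1 − 0.48 − 0.25 = 0.27.
The capital stock: 0.48 × 2.13 = 1.0224 pp.
The human-capital index: 0.25 × 5.66 = 1.415 pp.
Hours worked: 0.27 × 1.52 = 0.4104 pp.
TFP growth = 2 − 2.8478 = -0.8478%.
TFP share of growth = -0.8478 / 2 × 100 = -42.39%.

-42.4%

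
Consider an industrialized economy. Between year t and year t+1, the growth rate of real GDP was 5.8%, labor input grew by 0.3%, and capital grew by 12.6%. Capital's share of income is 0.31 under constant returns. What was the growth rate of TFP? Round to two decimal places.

TFP grew 1.69%.

Labor's share = 1 − 0.31 = 0.69.
Capital: 0.31 × 12.6 = 3.906 pp.
Labor input: 0.69 × 0.3 = 0.207 pp.
TFP growth = 5.8 − 4.113 = 1.687%.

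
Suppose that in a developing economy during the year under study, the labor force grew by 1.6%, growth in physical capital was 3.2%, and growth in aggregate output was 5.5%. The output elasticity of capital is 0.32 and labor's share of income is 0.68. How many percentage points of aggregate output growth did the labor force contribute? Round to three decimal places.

Labor's share = 1 − 0.32 = 0.68.
Contribution = share × growth = 0.68 × 1.6 = 1.088 pp.

1.088 pp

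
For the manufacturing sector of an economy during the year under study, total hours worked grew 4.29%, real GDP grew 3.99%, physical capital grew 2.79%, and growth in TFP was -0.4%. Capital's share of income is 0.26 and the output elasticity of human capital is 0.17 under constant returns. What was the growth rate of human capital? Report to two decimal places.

Labor's share = 1 − 0.26 − 0.17 = 0.57.
gY = gA + 0.26×2.79 + 0.57×4.29 + 0.17×g.
0.17×g = 3.99 + 0.4 − 3.1707 = 1.2193.
g = 1.2193 / 0.17 = 7.1724%.

Human capital growth was 7.17%.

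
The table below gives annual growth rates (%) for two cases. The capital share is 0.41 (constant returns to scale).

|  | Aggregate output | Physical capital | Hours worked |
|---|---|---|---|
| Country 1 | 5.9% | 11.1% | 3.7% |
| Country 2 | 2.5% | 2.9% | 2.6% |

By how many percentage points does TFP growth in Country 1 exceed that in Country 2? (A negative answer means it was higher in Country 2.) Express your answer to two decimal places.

Labor's share = 1 − 0.41 = 0.59.
Country 1: TFP = 5.9 − 4.551 − 2.183 = -0.834%.
Country 2: TFP = 2.5 − 1.189 − 1.534 = -0.223%.
Difference = -0.834 − (-0.223) = -0.611 pp.

-0.61 percentage points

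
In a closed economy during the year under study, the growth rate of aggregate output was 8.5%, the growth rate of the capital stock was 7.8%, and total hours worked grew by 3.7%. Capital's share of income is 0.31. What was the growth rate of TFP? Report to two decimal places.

3.53%

Labor's share = 1 − 0.31 = 0.69.
The capital stock: 0.31 × 7.8 = 2.418 pp.
Total hours worked: 0.69 × 3.7 = 2.553 pp.
TFP growth = 8.5 − 4.971 = 3.529%.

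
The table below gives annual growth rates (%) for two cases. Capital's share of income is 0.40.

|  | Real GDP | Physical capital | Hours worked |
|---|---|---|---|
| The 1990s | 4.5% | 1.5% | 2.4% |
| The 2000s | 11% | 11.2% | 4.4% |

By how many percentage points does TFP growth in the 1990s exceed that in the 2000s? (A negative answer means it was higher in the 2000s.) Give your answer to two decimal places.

Labor's share = 1 − 0.4 = 0.6.
The 1990s: TFP = 4.5 − 0.6 − 1.44 = 2.46%.
The 2000s: TFP = 11 − 4.48 − 2.64 = 3.88%.
Difference = 2.46 − (3.88) = -1.42 pp.

-1.42 percentage points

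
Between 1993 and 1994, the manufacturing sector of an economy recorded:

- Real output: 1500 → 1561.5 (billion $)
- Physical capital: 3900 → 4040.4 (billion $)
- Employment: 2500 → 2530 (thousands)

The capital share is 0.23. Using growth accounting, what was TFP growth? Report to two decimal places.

Real output growth = (1561.5 − 1500) / 1500 = 4.1%.
Physical capital growth = (4040.4 − 3900) / 3900 = 3.6%.
Employment growth = (2530 − 2500) / 2500 = 1.2%.
Labor's share = 1 − 0.23 = 0.77.
Physical capital: 0.23 × 3.6 = 0.828 pp.
Employment: 0.77 × 1.2 = 0.924 pp.
TFP growth = 4.1 − 1.752 = 2.348%.

2.35%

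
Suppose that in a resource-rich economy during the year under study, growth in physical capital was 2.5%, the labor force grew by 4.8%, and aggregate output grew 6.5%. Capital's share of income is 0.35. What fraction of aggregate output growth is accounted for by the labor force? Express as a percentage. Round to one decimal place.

Labor's share = 1 − 0.35 = 0.65.
The labor force contributed 0.65 × 4.8 = 3.12 pp.
Share of growth = 3.12 / 6.5 × 100 = 48%.

The labor force accounted for 48.0% of growth.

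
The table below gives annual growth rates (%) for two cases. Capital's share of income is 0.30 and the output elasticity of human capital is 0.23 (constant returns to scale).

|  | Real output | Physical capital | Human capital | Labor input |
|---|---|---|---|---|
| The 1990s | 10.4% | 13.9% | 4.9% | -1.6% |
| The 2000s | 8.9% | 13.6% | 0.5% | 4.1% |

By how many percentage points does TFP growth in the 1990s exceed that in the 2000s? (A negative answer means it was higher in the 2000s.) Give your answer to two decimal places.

Labor's share = 1 − 0.3 − 0.23 = 0.47.
The 1990s: TFP = 10.4 − 4.17 − 1.127 + 0.752 = 5.855%.
The 2000s: TFP = 8.9 − 4.08 − 0.115 − 1.927 = 2.778%.
Difference = 5.855 − (2.778) = 3.077 pp.

3.08 percentage points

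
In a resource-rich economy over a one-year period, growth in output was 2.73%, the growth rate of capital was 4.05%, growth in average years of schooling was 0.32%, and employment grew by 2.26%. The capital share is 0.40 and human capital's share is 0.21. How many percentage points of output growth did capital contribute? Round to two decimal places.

Contribution = share × growth = 0.4 × 4.05 = 1.62 pp.

1.62 percentage points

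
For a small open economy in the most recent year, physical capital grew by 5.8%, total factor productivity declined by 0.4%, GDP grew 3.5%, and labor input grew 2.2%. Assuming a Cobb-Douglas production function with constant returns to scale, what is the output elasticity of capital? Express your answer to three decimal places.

gY = gA + α·gK + (1−α)·gL, so gY − gA − gL = α(gK − gL).
3.5 + 0.4 − 2.2 = α × (5.8 − 2.2).
1.7 = 3.6 α, so α = 0.47222.

0.472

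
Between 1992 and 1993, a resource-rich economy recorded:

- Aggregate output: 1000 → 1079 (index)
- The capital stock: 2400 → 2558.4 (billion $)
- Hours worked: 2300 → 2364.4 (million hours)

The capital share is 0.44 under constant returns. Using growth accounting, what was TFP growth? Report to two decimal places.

Aggregate output growth = (1079 − 1000) / 1000 = 7.9%.
The capital stock growth = (2558.4 − 2400) / 2400 = 6.6%.
Hours worked growth = (2364.4 − 2300) / 2300 = 2.8%.
Labor's share = 1 − 0.44 = 0.56.
The capital stock: 0.44 × 6.6 = 2.904 pp.
Hours worked: 0.56 × 2.8 = 1.568 pp.
TFP growth = 7.9 − 4.472 = 3.428%.

3.43%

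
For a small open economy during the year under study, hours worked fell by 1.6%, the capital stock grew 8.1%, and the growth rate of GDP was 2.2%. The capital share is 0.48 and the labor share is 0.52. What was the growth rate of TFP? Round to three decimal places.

Labor's share = 1 − 0.48 = 0.52.
The capital stock: 0.48 × 8.1 = 3.888 pp.
Hours worked: 0.52 × (-1.6) = -0.832 pp.
TFP growth = 2.2 − 3.056 = -0.856%.

-0.856%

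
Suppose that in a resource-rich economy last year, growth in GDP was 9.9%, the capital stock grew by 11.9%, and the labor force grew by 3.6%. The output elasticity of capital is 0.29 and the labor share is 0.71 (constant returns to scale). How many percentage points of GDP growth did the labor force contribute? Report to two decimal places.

Labor's share = 1 − 0.29 = 0.71.
Contribution = share × growth = 0.71 × 3.6 = 2.556 pp.

2.56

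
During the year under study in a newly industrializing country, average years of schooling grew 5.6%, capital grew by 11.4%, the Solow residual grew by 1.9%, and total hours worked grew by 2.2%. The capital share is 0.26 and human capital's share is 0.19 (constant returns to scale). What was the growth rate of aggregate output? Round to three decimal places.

7.138%

Labor's share = 1 − 0.26 − 0.19 = 0.55.
Capital: 0.26 × 11.4 = 2.964 pp.
Average years of schooling: 0.19 × 5.6 = 1.064 pp.
Total hours worked: 0.55 × 2.2 = 1.21 pp.
Output growth = 1.9 + 5.238 = 7.138%.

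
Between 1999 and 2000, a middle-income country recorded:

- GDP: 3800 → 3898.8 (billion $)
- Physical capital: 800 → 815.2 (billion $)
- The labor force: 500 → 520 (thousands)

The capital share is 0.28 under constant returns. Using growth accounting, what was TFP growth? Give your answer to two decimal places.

GDP growth = (3898.8 − 3800) / 3800 = 2.6%.
Physical capital growth = (815.2 − 800) / 800 = 1.9%.
The labor force growth = (520 − 500) / 500 = 4%.
Labor's share = 1 − 0.28 = 0.72.
Physical capital: 0.28 × 1.9 = 0.532 pp.
The labor force: 0.72 × 4 = 2.88 pp.
TFP growth = 2.6 − 3.412 = -0.812%.

-0.81%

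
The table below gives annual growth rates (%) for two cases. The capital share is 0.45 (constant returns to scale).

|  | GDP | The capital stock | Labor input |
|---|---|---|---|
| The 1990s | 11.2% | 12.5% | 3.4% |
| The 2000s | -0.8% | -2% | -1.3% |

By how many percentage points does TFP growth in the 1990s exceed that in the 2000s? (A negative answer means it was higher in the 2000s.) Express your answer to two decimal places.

2.89 percentage points

Labor's share = 1 − 0.45 = 0.55.
The 1990s: TFP = 11.2 − 5.625 − 1.87 = 3.705%.
The 2000s: TFP = -0.8 + 0.9 + 0.715 = 0.815%.
Difference = 3.705 − (0.815) = 2.89 pp.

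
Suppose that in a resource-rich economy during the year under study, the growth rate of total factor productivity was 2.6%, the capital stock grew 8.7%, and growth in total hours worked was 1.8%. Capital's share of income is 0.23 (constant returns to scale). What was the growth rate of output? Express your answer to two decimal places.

5.99%

Labor's share = 1 − 0.23 = 0.77.
The capital stock: 0.23 × 8.7 = 2.001 pp.
Total hours worked: 0.77 × 1.8 = 1.386 pp.
Output growth = 2.6 + 3.387 = 5.987%.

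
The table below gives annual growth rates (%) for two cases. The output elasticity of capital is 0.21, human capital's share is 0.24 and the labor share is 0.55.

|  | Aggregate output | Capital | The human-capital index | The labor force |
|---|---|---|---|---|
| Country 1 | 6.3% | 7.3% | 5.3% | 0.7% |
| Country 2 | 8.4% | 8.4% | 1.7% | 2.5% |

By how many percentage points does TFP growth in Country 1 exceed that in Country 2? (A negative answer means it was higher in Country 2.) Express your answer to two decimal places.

Labor's share = 1 − 0.21 − 0.24 = 0.55.
Country 1: TFP = 6.3 − 1.533 − 1.272 − 0.385 = 3.11%.
Country 2: TFP = 8.4 − 1.764 − 0.408 − 1.375 = 4.853%.
Difference = 3.11 − (4.853) = -1.743 pp.

-1.74 percentage points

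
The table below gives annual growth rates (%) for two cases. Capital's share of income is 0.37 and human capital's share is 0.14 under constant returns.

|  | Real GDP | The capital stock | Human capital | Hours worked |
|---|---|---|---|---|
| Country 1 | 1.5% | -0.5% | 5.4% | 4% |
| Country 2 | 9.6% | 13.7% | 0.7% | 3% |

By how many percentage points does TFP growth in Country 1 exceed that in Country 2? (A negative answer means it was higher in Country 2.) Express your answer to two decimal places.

Labor's share = 1 − 0.37 − 0.14 = 0.49.
Country 1: TFP = 1.5 + 0.185 − 0.756 − 1.96 = -1.031%.
Country 2: TFP = 9.6 − 5.069 − 0.098 − 1.47 = 2.963%.
Difference = -1.031 − (2.963) = -3.994 pp.

-3.99 percentage points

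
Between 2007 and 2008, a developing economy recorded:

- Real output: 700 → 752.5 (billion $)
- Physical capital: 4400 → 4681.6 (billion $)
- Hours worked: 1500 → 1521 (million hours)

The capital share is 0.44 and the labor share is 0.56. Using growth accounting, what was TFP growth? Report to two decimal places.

TFP growth was 3.90%.

Real output growth = (752.5 − 700) / 700 = 7.5%.
Physical capital growth = (4681.6 − 4400) / 4400 = 6.4%.
Hours worked growth = (1521 − 1500) / 1500 = 1.4%.
Labor's share = 1 − 0.44 = 0.56.
Physical capital: 0.44 × 6.4 = 2.816 pp.
Hours worked: 0.56 × 1.4 = 0.784 pp.
TFP growth = 7.5 − 3.6 = 3.9%.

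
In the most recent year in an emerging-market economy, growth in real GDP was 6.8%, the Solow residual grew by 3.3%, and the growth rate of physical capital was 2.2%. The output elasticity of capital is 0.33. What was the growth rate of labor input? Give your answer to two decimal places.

4.14%

Labor's share = 1 − 0.33 = 0.67.
gY = gA + 0.33×2.2 + 0.67×g.
0.67×g = 6.8 − 3.3 − 0.726 = 2.774.
g = 2.774 / 0.67 = 4.1403%.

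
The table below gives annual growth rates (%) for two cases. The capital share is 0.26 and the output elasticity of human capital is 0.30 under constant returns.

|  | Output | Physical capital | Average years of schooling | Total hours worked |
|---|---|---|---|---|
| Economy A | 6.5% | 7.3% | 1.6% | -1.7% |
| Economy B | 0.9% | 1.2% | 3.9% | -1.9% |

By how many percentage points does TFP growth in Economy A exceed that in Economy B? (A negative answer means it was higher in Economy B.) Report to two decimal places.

4.62 percentage points

Labor's share = 1 − 0.26 − 0.3 = 0.44.
Economy A: TFP = 6.5 − 1.898 − 0.48 + 0.748 = 4.87%.
Economy B: TFP = 0.9 − 0.312 − 1.17 + 0.836 = 0.254%.
Difference = 4.87 − (0.254) = 4.616 pp.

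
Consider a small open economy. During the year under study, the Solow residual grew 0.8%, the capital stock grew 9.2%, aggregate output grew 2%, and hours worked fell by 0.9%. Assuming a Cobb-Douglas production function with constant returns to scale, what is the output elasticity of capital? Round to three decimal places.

0.208

gY = gA + α·gK + (1−α)·gL, so gY − gA − gL = α(gK − gL).
2 − 0.8 + 0.9 = α × (9.2 − (-0.9)).
2.1 = 10.1 α, so α = 0.20792.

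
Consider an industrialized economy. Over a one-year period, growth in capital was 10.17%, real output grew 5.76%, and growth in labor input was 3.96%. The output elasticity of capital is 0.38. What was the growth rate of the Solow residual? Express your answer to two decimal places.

-0.56%

Labor's share = 1 − 0.38 = 0.62.
Capital: 0.38 × 10.17 = 3.8646 pp.
Labor input: 0.62 × 3.96 = 2.4552 pp.
TFP growth = 5.76 − 6.3198 = -0.5598%.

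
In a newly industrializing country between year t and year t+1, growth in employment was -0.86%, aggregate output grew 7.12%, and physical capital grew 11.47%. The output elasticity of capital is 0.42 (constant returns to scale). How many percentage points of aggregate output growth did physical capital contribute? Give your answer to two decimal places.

4.82 percentage points

Contribution = share × growth = 0.42 × 11.47 = 4.8174 pp.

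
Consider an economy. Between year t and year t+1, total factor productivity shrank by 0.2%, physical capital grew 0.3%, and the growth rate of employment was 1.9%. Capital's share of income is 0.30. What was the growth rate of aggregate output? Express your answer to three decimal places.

Aggregate output growth was 1.220%.

Labor's share = 1 − 0.3 = 0.7.
Physical capital: 0.3 × 0.3 = 0.09 pp.
Employment: 0.7 × 1.9 = 1.33 pp.
Output growth = -0.2 + 1.42 = 1.22%.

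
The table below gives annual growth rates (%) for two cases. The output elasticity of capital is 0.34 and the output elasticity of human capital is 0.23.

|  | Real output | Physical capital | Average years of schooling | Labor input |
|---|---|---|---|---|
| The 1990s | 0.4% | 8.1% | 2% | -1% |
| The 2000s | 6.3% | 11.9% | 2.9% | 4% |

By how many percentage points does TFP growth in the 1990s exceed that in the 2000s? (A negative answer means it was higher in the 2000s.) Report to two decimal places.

-2.25 percentage points

Labor's share = 1 − 0.34 − 0.23 = 0.43.
The 1990s: TFP = 0.4 − 2.754 − 0.46 + 0.43 = -2.384%.
The 2000s: TFP = 6.3 − 4.046 − 0.667 − 1.72 = -0.133%.
Difference = -2.384 − (-0.133) = -2.251 pp.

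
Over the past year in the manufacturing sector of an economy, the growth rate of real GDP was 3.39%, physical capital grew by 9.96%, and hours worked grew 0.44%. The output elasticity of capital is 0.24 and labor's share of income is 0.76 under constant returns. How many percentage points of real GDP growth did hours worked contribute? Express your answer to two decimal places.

Labor's share = 1 − 0.24 = 0.76.
Contribution = share × growth = 0.76 × 0.44 = 0.3344 pp.

0.33 percentage points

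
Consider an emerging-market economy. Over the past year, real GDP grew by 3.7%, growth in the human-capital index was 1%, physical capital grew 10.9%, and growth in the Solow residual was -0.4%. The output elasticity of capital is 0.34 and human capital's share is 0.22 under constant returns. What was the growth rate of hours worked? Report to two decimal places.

Labor's share = 1 − 0.34 − 0.22 = 0.44.
gY = gA + 0.34×10.9 + 0.22×1 + 0.44×g.
0.44×g = 3.7 + 0.4 − 3.926 = 0.174.
g = 0.174 / 0.44 = 0.3955%.

0.40%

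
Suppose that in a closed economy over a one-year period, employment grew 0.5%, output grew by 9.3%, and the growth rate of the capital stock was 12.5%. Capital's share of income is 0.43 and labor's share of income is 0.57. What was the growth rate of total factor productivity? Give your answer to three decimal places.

3.640%

Labor's share = 1 − 0.43 = 0.57.
The capital stock: 0.43 × 12.5 = 5.375 pp.
Employment: 0.57 × 0.5 = 0.285 pp.
TFP growth = 9.3 − 5.66 = 3.64%.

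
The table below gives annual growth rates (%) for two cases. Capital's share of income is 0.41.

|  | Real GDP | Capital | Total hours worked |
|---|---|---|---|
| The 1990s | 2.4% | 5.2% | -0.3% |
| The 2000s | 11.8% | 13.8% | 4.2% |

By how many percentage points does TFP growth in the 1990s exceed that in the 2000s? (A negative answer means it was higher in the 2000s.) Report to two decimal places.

-3.22 percentage points

Labor's share = 1 − 0.41 = 0.59.
The 1990s: TFP = 2.4 − 2.132 + 0.177 = 0.445%.
The 2000s: TFP = 11.8 − 5.658 − 2.478 = 3.664%.
Difference = 0.445 − (3.664) = -3.219 pp.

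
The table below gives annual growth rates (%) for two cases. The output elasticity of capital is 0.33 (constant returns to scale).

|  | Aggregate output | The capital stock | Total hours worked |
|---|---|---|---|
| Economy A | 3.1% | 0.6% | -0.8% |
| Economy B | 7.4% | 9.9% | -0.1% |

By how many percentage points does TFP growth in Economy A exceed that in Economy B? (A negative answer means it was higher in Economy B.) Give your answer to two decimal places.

-0.76 percentage points

Labor's share = 1 − 0.33 = 0.67.
Economy A: TFP = 3.1 − 0.198 + 0.536 = 3.438%.
Economy B: TFP = 7.4 − 3.267 + 0.067 = 4.2%.
Difference = 3.438 − (4.2) = -0.762 pp.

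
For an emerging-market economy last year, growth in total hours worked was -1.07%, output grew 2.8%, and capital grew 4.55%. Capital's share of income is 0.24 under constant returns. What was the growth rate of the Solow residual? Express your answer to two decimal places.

Labor's share = 1 − 0.24 = 0.76.
Capital: 0.24 × 4.55 = 1.092 pp.
Total hours worked: 0.76 × (-1.07) = -0.8132 pp.
TFP growth = 2.8 − 0.2788 = 2.5212%.

2.52%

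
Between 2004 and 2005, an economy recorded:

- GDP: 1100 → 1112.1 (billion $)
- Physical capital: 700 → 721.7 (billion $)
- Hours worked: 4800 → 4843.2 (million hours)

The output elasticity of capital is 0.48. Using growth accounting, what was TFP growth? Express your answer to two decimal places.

GDP growth = (1112.1 − 1100) / 1100 = 1.1%.
Physical capital growth = (721.7 − 700) / 700 = 3.1%.
Hours worked growth = (4843.2 − 4800) / 4800 = 0.9%.
Labor's share = 1 − 0.48 = 0.52.
Physical capital: 0.48 × 3.1 = 1.488 pp.
Hours worked: 0.52 × 0.9 = 0.468 pp.
TFP growth = 1.1 − 1.956 = -0.856%.

-0.86%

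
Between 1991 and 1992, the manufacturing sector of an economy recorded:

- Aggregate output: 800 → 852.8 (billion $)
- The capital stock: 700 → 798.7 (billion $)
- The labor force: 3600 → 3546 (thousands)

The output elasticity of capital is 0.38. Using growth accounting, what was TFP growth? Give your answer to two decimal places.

TFP growth was 2.17%.

Aggregate output growth = (852.8 − 800) / 800 = 6.6%.
The capital stock growth = (798.7 − 700) / 700 = 14.1%.
The labor force growth = (3546 − 3600) / 3600 = -1.5%.
Labor's share = 1 − 0.38 = 0.62.
The capital stock: 0.38 × 14.1 = 5.358 pp.
The labor force: 0.62 × (-1.5) = -0.93 pp.
TFP growth = 6.6 − 4.428 = 2.172%.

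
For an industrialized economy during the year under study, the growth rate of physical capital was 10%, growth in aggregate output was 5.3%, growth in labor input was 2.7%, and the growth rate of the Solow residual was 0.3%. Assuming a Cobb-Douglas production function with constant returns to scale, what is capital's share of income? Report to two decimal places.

gY = gA + α·gK + (1−α)·gL, so gY − gA − gL = α(gK − gL).
5.3 − 0.3 − 2.7 = α × (10 − 2.7).
2.3 = 7.3 α, so α = 0.3151.

0.32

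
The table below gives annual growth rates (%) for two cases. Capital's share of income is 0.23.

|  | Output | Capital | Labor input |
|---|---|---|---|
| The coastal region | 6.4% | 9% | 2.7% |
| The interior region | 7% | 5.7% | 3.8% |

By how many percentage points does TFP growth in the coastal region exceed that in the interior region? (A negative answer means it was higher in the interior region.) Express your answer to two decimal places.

-0.51 percentage points

Labor's share = 1 − 0.23 = 0.77.
The coastal region: TFP = 6.4 − 2.07 − 2.079 = 2.251%.
The interior region: TFP = 7 − 1.311 − 2.926 = 2.763%.
Difference = 2.251 − (2.763) = -0.512 pp.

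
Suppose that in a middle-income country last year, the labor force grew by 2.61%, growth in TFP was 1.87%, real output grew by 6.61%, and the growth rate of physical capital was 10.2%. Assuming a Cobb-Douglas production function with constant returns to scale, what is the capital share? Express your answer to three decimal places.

The capital share is 0.281.

gY = gA + α·gK + (1−α)·gL, so gY − gA − gL = α(gK − gL).
6.61 − 1.87 − 2.61 = α × (10.2 − 2.61).
2.13 = 7.59 α, so α = 0.28063.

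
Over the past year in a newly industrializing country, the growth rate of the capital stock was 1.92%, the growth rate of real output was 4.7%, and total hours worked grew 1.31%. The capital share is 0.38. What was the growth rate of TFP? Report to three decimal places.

Labor's share = 1 − 0.38 = 0.62.
The capital stock: 0.38 × 1.92 = 0.7296 pp.
Total hours worked: 0.62 × 1.31 = 0.8122 pp.
TFP growth = 4.7 − 1.5418 = 3.1582%.

3.158%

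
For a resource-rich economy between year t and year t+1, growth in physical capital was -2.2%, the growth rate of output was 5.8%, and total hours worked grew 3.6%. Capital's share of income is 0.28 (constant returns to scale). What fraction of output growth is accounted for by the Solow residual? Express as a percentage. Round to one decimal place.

The Solow residual accounted for 65.9% of growth.

Labor's share = 1 − 0.28 = 0.72.
Physical capital: 0.28 × (-2.2) = -0.616 pp.
Total hours worked: 0.72 × 3.6 = 2.592 pp.
TFP growth = 5.8 − 1.976 = 3.824%.
TFP share of growth = 3.824 / 5.8 × 100 = 65.931%.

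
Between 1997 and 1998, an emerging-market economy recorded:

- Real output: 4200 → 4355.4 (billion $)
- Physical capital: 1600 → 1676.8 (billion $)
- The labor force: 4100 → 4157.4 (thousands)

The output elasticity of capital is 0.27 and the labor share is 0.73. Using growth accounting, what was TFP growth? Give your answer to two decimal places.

Real output growth = (4355.4 − 4200) / 4200 = 3.7%.
Physical capital growth = (1676.8 − 1600) / 1600 = 4.8%.
The labor force growth = (4157.4 − 4100) / 4100 = 1.4%.
Labor's share = 1 − 0.27 = 0.73.
Physical capital: 0.27 × 4.8 = 1.296 pp.
The labor force: 0.73 × 1.4 = 1.022 pp.
TFP growth = 3.7 − 2.318 = 1.382%.

TFP growth was 1.38%.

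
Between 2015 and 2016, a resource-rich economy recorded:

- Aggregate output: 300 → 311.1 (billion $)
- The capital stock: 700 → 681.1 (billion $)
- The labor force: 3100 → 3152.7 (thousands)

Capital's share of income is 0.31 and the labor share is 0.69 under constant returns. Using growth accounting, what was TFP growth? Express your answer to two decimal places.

TFP growth was 3.36%.

Aggregate output growth = (311.1 − 300) / 300 = 3.7%.
The capital stock growth = (681.1 − 700) / 700 = -2.7%.
The labor force growth = (3152.7 − 3100) / 3100 = 1.7%.
Labor's share = 1 − 0.31 = 0.69.
The capital stock: 0.31 × (-2.7) = -0.837 pp.
The labor force: 0.69 × 1.7 = 1.173 pp.
TFP growth = 3.7 − 0.336 = 3.364%.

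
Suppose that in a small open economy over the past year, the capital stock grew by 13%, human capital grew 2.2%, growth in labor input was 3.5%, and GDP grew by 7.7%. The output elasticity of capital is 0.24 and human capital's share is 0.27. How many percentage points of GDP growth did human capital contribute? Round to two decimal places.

0.59 percentage points

Contribution = share × growth = 0.27 × 2.2 = 0.594 pp.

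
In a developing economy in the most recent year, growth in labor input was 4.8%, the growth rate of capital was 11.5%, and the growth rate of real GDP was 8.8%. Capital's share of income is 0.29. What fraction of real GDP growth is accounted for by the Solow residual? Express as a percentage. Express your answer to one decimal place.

Labor's share = 1 − 0.29 = 0.71.
Capital: 0.29 × 11.5 = 3.335 pp.
Labor input: 0.71 × 4.8 = 3.408 pp.
TFP growth = 8.8 − 6.743 = 2.057%.
TFP share of growth = 2.057 / 8.8 × 100 = 23.375%.

23.4%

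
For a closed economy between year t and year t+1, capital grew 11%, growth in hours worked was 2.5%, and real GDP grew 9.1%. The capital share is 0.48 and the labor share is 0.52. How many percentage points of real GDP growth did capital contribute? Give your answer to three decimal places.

5.280 pp

Contribution = share × growth = 0.48 × 11 = 5.28 pp.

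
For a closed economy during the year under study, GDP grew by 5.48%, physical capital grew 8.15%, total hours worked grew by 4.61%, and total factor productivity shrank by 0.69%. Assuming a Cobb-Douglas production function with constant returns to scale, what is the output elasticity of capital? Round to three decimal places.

gY = gA + α·gK + (1−α)·gL, so gY − gA − gL = α(gK − gL).
5.48 + 0.69 − 4.61 = α × (8.15 − 4.61).
1.56 = 3.54 α, so α = 0.44068.

The output elasticity of capital is 0.441.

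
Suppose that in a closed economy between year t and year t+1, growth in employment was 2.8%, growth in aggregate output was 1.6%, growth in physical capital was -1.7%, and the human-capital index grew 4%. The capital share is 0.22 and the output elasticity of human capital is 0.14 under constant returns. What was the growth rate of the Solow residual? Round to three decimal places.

-0.378%

Labor's share = 1 − 0.22 − 0.14 = 0.64.
Physical capital: 0.22 × (-1.7) = -0.374 pp.
The human-capital index: 0.14 × 4 = 0.56 pp.
Employment: 0.64 × 2.8 = 1.792 pp.
TFP growth = 1.6 − 1.978 = -0.378%.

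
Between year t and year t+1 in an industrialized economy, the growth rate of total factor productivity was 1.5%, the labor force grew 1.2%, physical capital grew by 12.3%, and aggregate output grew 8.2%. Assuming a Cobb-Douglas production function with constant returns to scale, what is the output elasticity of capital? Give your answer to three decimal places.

gY = gA + α·gK + (1−α)·gL, so gY − gA − gL = α(gK − gL).
8.2 − 1.5 − 1.2 = α × (12.3 − 1.2).
5.5 = 11.1 α, so α = 0.4955.

The output elasticity of capital is 0.495.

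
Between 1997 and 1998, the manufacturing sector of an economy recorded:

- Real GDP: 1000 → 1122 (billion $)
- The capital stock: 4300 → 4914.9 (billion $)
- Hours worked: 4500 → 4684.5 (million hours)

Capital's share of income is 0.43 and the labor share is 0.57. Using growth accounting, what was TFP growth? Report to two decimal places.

Real GDP growth = (1122 − 1000) / 1000 = 12.2%.
The capital stock growth = (4914.9 − 4300) / 4300 = 14.3%.
Hours worked growth = (4684.5 − 4500) / 4500 = 4.1%.
Labor's share = 1 − 0.43 = 0.57.
The capital stock: 0.43 × 14.3 = 6.149 pp.
Hours worked: 0.57 × 4.1 = 2.337 pp.
TFP growth = 12.2 − 8.486 = 3.714%.

TFP growth was 3.71%.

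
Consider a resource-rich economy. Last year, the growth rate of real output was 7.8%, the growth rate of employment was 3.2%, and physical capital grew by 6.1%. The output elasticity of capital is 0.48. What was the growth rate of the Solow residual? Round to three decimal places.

Labor's share = 1 − 0.48 = 0.52.
Physical capital: 0.48 × 6.1 = 2.928 pp.
Employment: 0.52 × 3.2 = 1.664 pp.
TFP growth = 7.8 − 4.592 = 3.208%.

3.208%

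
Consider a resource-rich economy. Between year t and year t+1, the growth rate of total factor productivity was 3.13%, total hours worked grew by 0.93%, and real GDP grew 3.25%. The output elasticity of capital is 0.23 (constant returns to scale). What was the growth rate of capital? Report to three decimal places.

Labor's share = 1 − 0.23 = 0.77.
gY = gA + 0.77×0.93 + 0.23×g.
0.23×g = 3.25 − 3.13 − 0.7161 = -0.5961.
g = -0.5961 / 0.23 = -2.59174%.

-2.592%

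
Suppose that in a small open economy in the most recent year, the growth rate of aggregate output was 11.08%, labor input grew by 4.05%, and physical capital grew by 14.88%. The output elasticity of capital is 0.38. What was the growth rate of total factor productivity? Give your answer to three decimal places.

Labor's share = 1 − 0.38 = 0.62.
Physical capital: 0.38 × 14.88 = 5.6544 pp.
Labor input: 0.62 × 4.05 = 2.511 pp.
TFP growth = 11.08 − 8.1654 = 2.9146%.

2.915%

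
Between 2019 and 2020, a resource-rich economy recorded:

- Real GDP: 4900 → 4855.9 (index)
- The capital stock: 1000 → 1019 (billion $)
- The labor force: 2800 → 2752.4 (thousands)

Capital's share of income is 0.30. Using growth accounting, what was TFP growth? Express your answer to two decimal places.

Real GDP growth = (4855.9 − 4900) / 4900 = -0.9%.
The capital stock growth = (1019 − 1000) / 1000 = 1.9%.
The labor force growth = (2752.4 − 2800) / 2800 = -1.7%.
Labor's share = 1 − 0.3 = 0.7.
The capital stock: 0.3 × 1.9 = 0.57 pp.
The labor force: 0.7 × (-1.7) = -1.19 pp.
TFP growth = -0.9 + 0.62 = -0.28%.

-0.28%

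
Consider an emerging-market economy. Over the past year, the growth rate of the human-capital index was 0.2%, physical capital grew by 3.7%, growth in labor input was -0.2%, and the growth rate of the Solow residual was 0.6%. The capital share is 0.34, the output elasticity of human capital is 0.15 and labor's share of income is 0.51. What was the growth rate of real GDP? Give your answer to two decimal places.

1.79%

Labor's share = 1 − 0.34 − 0.15 = 0.51.
Physical capital: 0.34 × 3.7 = 1.258 pp.
The human-capital index: 0.15 × 0.2 = 0.03 pp.
Labor input: 0.51 × (-0.2) = -0.102 pp.
Output growth = 0.6 + 1.186 = 1.786%.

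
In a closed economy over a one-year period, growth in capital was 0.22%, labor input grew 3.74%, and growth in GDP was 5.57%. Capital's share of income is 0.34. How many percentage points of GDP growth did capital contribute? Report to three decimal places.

0.075 pp

Contribution = share × growth = 0.34 × 0.22 = 0.0748 pp.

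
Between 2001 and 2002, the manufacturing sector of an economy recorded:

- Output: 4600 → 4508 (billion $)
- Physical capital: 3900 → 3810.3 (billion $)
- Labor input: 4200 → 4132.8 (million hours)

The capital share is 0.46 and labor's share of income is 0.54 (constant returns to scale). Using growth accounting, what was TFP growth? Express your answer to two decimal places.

-0.08%

Output growth = (4508 − 4600) / 4600 = -2%.
Physical capital growth = (3810.3 − 3900) / 3900 = -2.3%.
Labor input growth = (4132.8 − 4200) / 4200 = -1.6%.
Labor's share = 1 − 0.46 = 0.54.
Physical capital: 0.46 × (-2.3) = -1.058 pp.
Labor input: 0.54 × (-1.6) = -0.864 pp.
TFP growth = -2 + 1.922 = -0.078%.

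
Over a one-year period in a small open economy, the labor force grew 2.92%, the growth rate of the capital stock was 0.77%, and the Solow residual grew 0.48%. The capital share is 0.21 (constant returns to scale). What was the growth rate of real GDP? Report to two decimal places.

Real GDP grew 2.95%.

Labor's share = 1 − 0.21 = 0.79.
The capital stock: 0.21 × 0.77 = 0.1617 pp.
The labor force: 0.79 × 2.92 = 2.3068 pp.
Output growth = 0.48 + 2.4685 = 2.9485%.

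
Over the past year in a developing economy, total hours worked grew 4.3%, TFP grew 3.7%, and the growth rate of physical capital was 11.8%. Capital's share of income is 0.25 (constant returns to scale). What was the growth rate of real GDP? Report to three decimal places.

Real GDP grew 9.875%.

Labor's share = 1 − 0.25 = 0.75.
Physical capital: 0.25 × 11.8 = 2.95 pp.
Total hours worked: 0.75 × 4.3 = 3.225 pp.
Output growth = 3.7 + 6.175 = 9.875%.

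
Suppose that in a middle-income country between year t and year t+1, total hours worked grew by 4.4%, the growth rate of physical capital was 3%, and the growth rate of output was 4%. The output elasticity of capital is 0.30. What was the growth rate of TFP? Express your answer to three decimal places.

Labor's share = 1 − 0.3 = 0.7.
Physical capital: 0.3 × 3 = 0.9 pp.
Total hours worked: 0.7 × 4.4 = 3.08 pp.
TFP growth = 4 − 3.98 = 0.02%.

0.020%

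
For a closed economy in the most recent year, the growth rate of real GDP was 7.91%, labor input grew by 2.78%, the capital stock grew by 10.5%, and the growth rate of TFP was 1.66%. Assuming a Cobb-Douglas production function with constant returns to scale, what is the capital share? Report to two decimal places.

gY = gA + α·gK + (1−α)·gL, so gY − gA − gL = α(gK − gL).
7.91 − 1.66 − 2.78 = α × (10.5 − 2.78).
3.47 = 7.72 α, so α = 0.4495.

α = 0.45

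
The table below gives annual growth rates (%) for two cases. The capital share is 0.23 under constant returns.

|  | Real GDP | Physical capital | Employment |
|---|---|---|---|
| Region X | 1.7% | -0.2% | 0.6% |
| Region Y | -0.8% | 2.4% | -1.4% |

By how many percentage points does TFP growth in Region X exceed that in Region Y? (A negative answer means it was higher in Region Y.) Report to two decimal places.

Labor's share = 1 − 0.23 = 0.77.
Region X: TFP = 1.7 + 0.046 − 0.462 = 1.284%.
Region Y: TFP = -0.8 − 0.552 + 1.078 = -0.274%.
Difference = 1.284 − (-0.274) = 1.558 pp.

1.56 percentage points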